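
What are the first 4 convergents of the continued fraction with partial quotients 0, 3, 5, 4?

Using the convergent recurrence p_i = a_i*p_{i-1} + p_{i-2}, q_i = a_i*q_{i-1} + q_{i-2} with p_{-2}=0, p_{-1}=1, q_{-2}=1, q_{-1}=0:
  i=0: a_0=0, p_0 = 0*1 + 0 = 0, q_0 = 0*0 + 1 = 1.
  i=1: a_1=3, p_1 = 3*0 + 1 = 1, q_1 = 3*1 + 0 = 3.
  i=2: a_2=5, p_2 = 5*1 + 0 = 5, q_2 = 5*3 + 1 = 16.
  i=3: a_3=4, p_3 = 4*5 + 1 = 21, q_3 = 4*16 + 3 = 67.

0/1, 1/3, 5/16, 21/67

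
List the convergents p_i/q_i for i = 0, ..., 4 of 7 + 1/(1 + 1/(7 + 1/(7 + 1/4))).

7/1, 8/1, 63/8, 449/57, 1859/236

Using the convergent recurrence p_i = a_i*p_{i-1} + p_{i-2}, q_i = a_i*q_{i-1} + q_{i-2} with p_{-2}=0, p_{-1}=1, q_{-2}=1, q_{-1}=0:
  i=0: a_0=7, p_0 = 7*1 + 0 = 7, q_0 = 7*0 + 1 = 1.
  i=1: a_1=1, p_1 = 1*7 + 1 = 8, q_1 = 1*1 + 0 = 1.
  i=2: a_2=7, p_2 = 7*8 + 7 = 63, q_2 = 7*1 + 1 = 8.
  i=3: a_3=7, p_3 = 7*63 + 8 = 449, q_3 = 7*8 + 1 = 57.
  i=4: a_4=4, p_4 = 4*449 + 63 = 1859, q_4 = 4*57 + 8 = 236.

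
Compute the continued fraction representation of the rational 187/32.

Run the Euclidean algorithm on 187 and 32; the successive quotients are the partial quotients a_0, a_1, ... (each step inverts the fractional part left over by the previous one):
  187 = 5*32 + 27, so a_0 = 5.
  32 = 1*27 + 5, so a_1 = 1.
  27 = 5*5 + 2, so a_2 = 5.
  5 = 2*2 + 1, so a_3 = 2.
  2 = 2*1 + 0, so a_4 = 2.
The remainder reaches 0 after 5 divisions, so the expansion has 5 partial quotients, read off in order.

[5; 1, 5, 2, 2]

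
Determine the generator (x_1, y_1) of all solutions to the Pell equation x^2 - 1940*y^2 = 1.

First expand sqrt(1940) as a continued fraction. With x_i = (sqrt(1940) + m_i)/d_i and (m_0, d_0) = (0, 1): a_0 = floor(sqrt(1940)) = 44, since 44^2 = 1936 <= 1940 < 2025 = 45^2.
Iterate m_{i+1} = d_i*a_i - m_i, d_{i+1} = (1940 - m_{i+1}^2)/d_i, a_{i+1} = floor((a_0 + m_{i+1})/d_{i+1}):
  m_1 = 1*44 - 0 = 44, d_1 = (1940 - 44^2)/1 = 4/1 = 4, a_1 = floor((44 + 44)/4) = 22.
  m_2 = 4*22 - 44 = 44, d_2 = (1940 - 44^2)/4 = 4/4 = 1, a_2 = floor((44 + 44)/1) = 88.
  m_3 = 1*88 - 44 = 44, d_3 = (1940 - 44^2)/1 = 4/1 = 4: (m_3, d_3) = (m_1, d_1) = (44, 4), so from here the quotients repeat a_1, a_2; the period length is 2.
So sqrt(1940) = [44; (22, 88)] with period length k = 2.
k is even, so the fundamental solution of x^2 - 1940y^2 = 1 is (p_{k-1}, q_{k-1}) = (p_1, q_1); compute convergents through index 1.
Convergents (p_i = a_i*p_{i-1} + p_{i-2}, q_i = a_i*q_{i-1} + q_{i-2} with p_{-2}=0, p_{-1}=1, q_{-2}=1, q_{-1}=0):
  i=0: a_0=44, p_0 = 44*1 + 0 = 44, q_0 = 44*0 + 1 = 1.
  i=1: a_1=22, p_1 = 22*44 + 1 = 969, q_1 = 22*1 + 0 = 22.
Check: 969^2 - 1940*22^2 = 938961 - 938960 = 1, so (x, y) = (969, 22) solves the equation, and by the theorem it is the least positive solution.

(x, y) = (969, 22)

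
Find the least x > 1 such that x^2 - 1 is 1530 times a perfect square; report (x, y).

(x, y) = (229841, 5876)

First expand sqrt(1530) as a continued fraction. With x_i = (sqrt(1530) + m_i)/d_i and (m_0, d_0) = (0, 1): a_0 = floor(sqrt(1530)) = 39, since 39^2 = 1521 <= 1530 < 1600 = 40^2.
Iterate m_{i+1} = d_i*a_i - m_i, d_{i+1} = (1530 - m_{i+1}^2)/d_i, a_{i+1} = floor((a_0 + m_{i+1})/d_{i+1}):
  m_1 = 1*39 - 0 = 39, d_1 = (1530 - 39^2)/1 = 9/1 = 9, a_1 = floor((39 + 39)/9) = 8.
  m_2 = 9*8 - 39 = 33, d_2 = (1530 - 33^2)/9 = 441/9 = 49, a_2 = floor((39 + 33)/49) = 1.
  m_3 = 49*1 - 33 = 16, d_3 = (1530 - 16^2)/49 = 1274/49 = 26, a_3 = floor((39 + 16)/26) = 2.
  m_4 = 26*2 - 16 = 36, d_4 = (1530 - 36^2)/26 = 234/26 = 9, a_4 = floor((39 + 36)/9) = 8.
  m_5 = 9*8 - 36 = 36, d_5 = (1530 - 36^2)/9 = 234/9 = 26, a_5 = floor((39 + 36)/26) = 2.
  m_6 = 26*2 - 36 = 16, d_6 = (1530 - 16^2)/26 = 1274/26 = 49, a_6 = floor((39 + 16)/49) = 1.
  m_7 = 49*1 - 16 = 33, d_7 = (1530 - 33^2)/49 = 441/49 = 9, a_7 = floor((39 + 33)/9) = 8.
  m_8 = 9*8 - 33 = 39, d_8 = (1530 - 39^2)/9 = 9/9 = 1, a_8 = floor((39 + 39)/1) = 78.
  m_9 = 1*78 - 39 = 39, d_9 = (1530 - 39^2)/1 = 9/1 = 9: (m_9, d_9) = (m_1, d_1) = (39, 9), so from here the quotients repeat a_1, ..., a_8; the period length is 8.
So sqrt(1530) = [39; (8, 1, 2, 8, 2, 1, 8, 78)] with period length k = 8.
k is even, so the fundamental solution of x^2 - 1530y^2 = 1 is (p_{k-1}, q_{k-1}) = (p_7, q_7); compute convergents through index 7.
Convergents (p_i = a_i*p_{i-1} + p_{i-2}, q_i = a_i*q_{i-1} + q_{i-2} with p_{-2}=0, p_{-1}=1, q_{-2}=1, q_{-1}=0):
  i=0: a_0=39, p_0 = 39*1 + 0 = 39, q_0 = 39*0 + 1 = 1.
  i=1: a_1=8, p_1 = 8*39 + 1 = 313, q_1 = 8*1 + 0 = 8.
  i=2: a_2=1, p_2 = 1*313 + 39 = 352, q_2 = 1*8 + 1 = 9.
  i=3: a_3=2, p_3 = 2*352 + 313 = 1017, q_3 = 2*9 + 8 = 26.
  i=4: a_4=8, p_4 = 8*1017 + 352 = 8488, q_4 = 8*26 + 9 = 217.
  i=5: a_5=2, p_5 = 2*8488 + 1017 = 17993, q_5 = 2*217 + 26 = 460.
  i=6: a_6=1, p_6 = 1*17993 + 8488 = 26481, q_6 = 1*460 + 217 = 677.
  i=7: a_7=8, p_7 = 8*26481 + 17993 = 229841, q_7 = 8*677 + 460 = 5876.
Check: 229841^2 - 1530*5876^2 = 52826885281 - 52826885280 = 1, so (x, y) = (229841, 5876) solves the equation, and by the theorem it is the least positive solution.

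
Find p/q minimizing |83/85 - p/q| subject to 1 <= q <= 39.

38/39

Expand x = 83/85 as a continued fraction with the Euclidean algorithm:
  83 = 0*85 + 83, so a_0 = 0.
  85 = 1*83 + 2, so a_1 = 1.
  83 = 41*2 + 1, so a_2 = 41.
  2 = 2*1 + 0, so a_3 = 2.
so x = [0; 1, 41, 2].
Convergents (p_i = a_i*p_{i-1} + p_{i-2}, q_i = a_i*q_{i-1} + q_{i-2} with p_{-2}=0, p_{-1}=1, q_{-2}=1, q_{-1}=0), until the denominator exceeds 39:
  i=0: a_0=0, p_0 = 0*1 + 0 = 0, q_0 = 0*0 + 1 = 1.
  i=1: a_1=1, p_1 = 1*0 + 1 = 1, q_1 = 1*1 + 0 = 1.
  i=2: a_2=41, p_2 = 41*1 + 0 = 41, q_2 = 41*1 + 1 = 42.
q_2 = 42 > 39, so the last convergent with denominator <= 39 is p_1/q_1 = 1/1.
The closest fraction with denominator <= 39 is either p_1/q_1 or the intermediate fraction (k*p_1 + p_0)/(k*q_1 + q_0) with the largest k >= 1 whose denominator stays <= 39; these approach x as k grows, and every other convergent or intermediate fraction in range is farther away.
Largest k: floor((39 - q_0)/q_1) = floor((39 - 1)/1) = 38.
That gives (38*1 + 0)/(38*1 + 1) = 38/39.
Compare the errors: |x - 1/1| = |83*1 - 1*85|/(85*1) = 2/85, and |x - 38/39| = |83*39 - 38*85|/(85*39) = 7/3315.
Cross-multiplying, 7*85 = 595 < 6630 = 2*3315, so 7/3315 is smaller: the intermediate fraction 38/39 is closer to x than 1/1.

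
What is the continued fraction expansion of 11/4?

[2; 1, 3]

Run the Euclidean algorithm on 11 and 4; the successive quotients are the partial quotients a_0, a_1, ... (each step inverts the fractional part left over by the previous one):
  11 = 2*4 + 3, so a_0 = 2.
  4 = 1*3 + 1, so a_1 = 1.
  3 = 3*1 + 0, so a_2 = 3.
The remainder reaches 0 after 3 divisions, so the expansion has 3 partial quotients, read off in order.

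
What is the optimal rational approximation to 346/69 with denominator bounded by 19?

5/1

Expand x = 346/69 as a continued fraction with the Euclidean algorithm:
  346 = 5*69 + 1, so a_0 = 5.
  69 = 69*1 + 0, so a_1 = 69.
so x = [5; 69].
Convergents (p_i = a_i*p_{i-1} + p_{i-2}, q_i = a_i*q_{i-1} + q_{i-2} with p_{-2}=0, p_{-1}=1, q_{-2}=1, q_{-1}=0), until the denominator exceeds 19:
  i=0: a_0=5, p_0 = 5*1 + 0 = 5, q_0 = 5*0 + 1 = 1.
  i=1: a_1=69, p_1 = 69*5 + 1 = 346, q_1 = 69*1 + 0 = 69.
q_1 = 69 > 19, so the last convergent with denominator <= 19 is p_0/q_0 = 5/1.
The closest fraction with denominator <= 19 is either p_0/q_0 or the intermediate fraction (k*p_0 + p_{-1})/(k*q_0 + q_{-1}) with the largest k >= 1 whose denominator stays <= 19; these approach x as k grows, and every other convergent or intermediate fraction in range is farther away.
Largest k: floor((19 - q_{-1})/q_0) = floor((19 - 0)/1) = 19 (using the seeds p_{-1} = 1, q_{-1} = 0).
That gives (19*5 + 1)/(19*1 + 0) = 96/19.
Compare the errors: |x - 5/1| = |346*1 - 5*69|/(69*1) = 1/69, and |x - 96/19| = |346*19 - 96*69|/(69*19) = 50/1311.
Cross-multiplying, 1*1311 = 1311 < 3450 = 50*69, so 1/69 is smaller: the convergent 5/1 is closer to x than 96/19.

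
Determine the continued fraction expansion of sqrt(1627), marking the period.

Write x_i = (sqrt(1627) + m_i)/d_i with (m_0, d_0) = (0, 1). a_0 = floor(sqrt(1627)) = 40, since 40^2 = 1600 <= 1627 < 1681 = 41^2.
Iterate m_{i+1} = d_i*a_i - m_i, d_{i+1} = (1627 - m_{i+1}^2)/d_i, a_{i+1} = floor((a_0 + m_{i+1})/d_{i+1}):
  m_1 = 1*40 - 0 = 40, d_1 = (1627 - 40^2)/1 = 27/1 = 27, a_1 = floor((40 + 40)/27) = 2.
  m_2 = 27*2 - 40 = 14, d_2 = (1627 - 14^2)/27 = 1431/27 = 53, a_2 = floor((40 + 14)/53) = 1.
  m_3 = 53*1 - 14 = 39, d_3 = (1627 - 39^2)/53 = 106/53 = 2, a_3 = floor((40 + 39)/2) = 39.
  m_4 = 2*39 - 39 = 39, d_4 = (1627 - 39^2)/2 = 106/2 = 53, a_4 = floor((40 + 39)/53) = 1.
  m_5 = 53*1 - 39 = 14, d_5 = (1627 - 14^2)/53 = 1431/53 = 27, a_5 = floor((40 + 14)/27) = 2.
  m_6 = 27*2 - 14 = 40, d_6 = (1627 - 40^2)/27 = 27/27 = 1, a_6 = floor((40 + 40)/1) = 80.
  m_7 = 1*80 - 40 = 40, d_7 = (1627 - 40^2)/1 = 27/1 = 27: (m_7, d_7) = (m_1, d_1) = (40, 27), so from here the quotients repeat a_1, ..., a_6; the period length is 6.
Hence the expansion of sqrt(1627) is a_0 = 40 followed by the repeating block 2, 1, 39, 1, 2, 80 (period 6).

[40; (2, 1, 39, 1, 2, 80)]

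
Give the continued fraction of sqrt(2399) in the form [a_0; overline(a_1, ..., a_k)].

Write x_i = (sqrt(2399) + m_i)/d_i with (m_0, d_0) = (0, 1). a_0 = floor(sqrt(2399)) = 48, since 48^2 = 2304 <= 2399 < 2401 = 49^2.
Iterate m_{i+1} = d_i*a_i - m_i, d_{i+1} = (2399 - m_{i+1}^2)/d_i, a_{i+1} = floor((a_0 + m_{i+1})/d_{i+1}):
  m_1 = 1*48 - 0 = 48, d_1 = (2399 - 48^2)/1 = 95/1 = 95, a_1 = floor((48 + 48)/95) = 1.
  m_2 = 95*1 - 48 = 47, d_2 = (2399 - 47^2)/95 = 190/95 = 2, a_2 = floor((48 + 47)/2) = 47.
  m_3 = 2*47 - 47 = 47, d_3 = (2399 - 47^2)/2 = 190/2 = 95, a_3 = floor((48 + 47)/95) = 1.
  m_4 = 95*1 - 47 = 48, d_4 = (2399 - 48^2)/95 = 95/95 = 1, a_4 = floor((48 + 48)/1) = 96.
  m_5 = 1*96 - 48 = 48, d_5 = (2399 - 48^2)/1 = 95/1 = 95: (m_5, d_5) = (m_1, d_1) = (48, 95), so from here the quotients repeat a_1, ..., a_4; the period length is 4.
Hence the expansion of sqrt(2399) is a_0 = 48 followed by the repeating block 1, 47, 1, 96 (period 4).

[48; overline(1, 47, 1, 96)]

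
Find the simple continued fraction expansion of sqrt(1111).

Write x_i = (sqrt(1111) + m_i)/d_i with (m_0, d_0) = (0, 1). a_0 = floor(sqrt(1111)) = 33, since 33^2 = 1089 <= 1111 < 1156 = 34^2.
Iterate m_{i+1} = d_i*a_i - m_i, d_{i+1} = (1111 - m_{i+1}^2)/d_i, a_{i+1} = floor((a_0 + m_{i+1})/d_{i+1}):
  m_1 = 1*33 - 0 = 33, d_1 = (1111 - 33^2)/1 = 22/1 = 22, a_1 = floor((33 + 33)/22) = 3.
  m_2 = 22*3 - 33 = 33, d_2 = (1111 - 33^2)/22 = 22/22 = 1, a_2 = floor((33 + 33)/1) = 66.
  m_3 = 1*66 - 33 = 33, d_3 = (1111 - 33^2)/1 = 22/1 = 22: (m_3, d_3) = (m_1, d_1) = (33, 22), so from here the quotients repeat a_1, a_2; the period length is 2.
Hence the expansion of sqrt(1111) is a_0 = 33 followed by the repeating block 3, 66 (period 2).

[33; (3, 66)]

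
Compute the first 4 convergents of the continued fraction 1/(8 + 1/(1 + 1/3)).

0/1, 1/8, 1/9, 4/35

Using the convergent recurrence p_i = a_i*p_{i-1} + p_{i-2}, q_i = a_i*q_{i-1} + q_{i-2} with p_{-2}=0, p_{-1}=1, q_{-2}=1, q_{-1}=0:
  i=0: a_0=0, p_0 = 0*1 + 0 = 0, q_0 = 0*0 + 1 = 1.
  i=1: a_1=8, p_1 = 8*0 + 1 = 1, q_1 = 8*1 + 0 = 8.
  i=2: a_2=1, p_2 = 1*1 + 0 = 1, q_2 = 1*8 + 1 = 9.
  i=3: a_3=3, p_3 = 3*1 + 1 = 4, q_3 = 3*9 + 8 = 35.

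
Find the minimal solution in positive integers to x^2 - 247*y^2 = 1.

First expand sqrt(247) as a continued fraction. With x_i = (sqrt(247) + m_i)/d_i and (m_0, d_0) = (0, 1): a_0 = floor(sqrt(247)) = 15, since 15^2 = 225 <= 247 < 256 = 16^2.
Iterate m_{i+1} = d_i*a_i - m_i, d_{i+1} = (247 - m_{i+1}^2)/d_i, a_{i+1} = floor((a_0 + m_{i+1})/d_{i+1}):
  m_1 = 1*15 - 0 = 15, d_1 = (247 - 15^2)/1 = 22/1 = 22, a_1 = floor((15 + 15)/22) = 1.
  m_2 = 22*1 - 15 = 7, d_2 = (247 - 7^2)/22 = 198/22 = 9, a_2 = floor((15 + 7)/9) = 2.
  m_3 = 9*2 - 7 = 11, d_3 = (247 - 11^2)/9 = 126/9 = 14, a_3 = floor((15 + 11)/14) = 1.
  m_4 = 14*1 - 11 = 3, d_4 = (247 - 3^2)/14 = 238/14 = 17, a_4 = floor((15 + 3)/17) = 1.
  m_5 = 17*1 - 3 = 14, d_5 = (247 - 14^2)/17 = 51/17 = 3, a_5 = floor((15 + 14)/3) = 9.
  m_6 = 3*9 - 14 = 13, d_6 = (247 - 13^2)/3 = 78/3 = 26, a_6 = floor((15 + 13)/26) = 1.
  m_7 = 26*1 - 13 = 13, d_7 = (247 - 13^2)/26 = 78/26 = 3, a_7 = floor((15 + 13)/3) = 9.
  m_8 = 3*9 - 13 = 14, d_8 = (247 - 14^2)/3 = 51/3 = 17, a_8 = floor((15 + 14)/17) = 1.
  m_9 = 17*1 - 14 = 3, d_9 = (247 - 3^2)/17 = 238/17 = 14, a_9 = floor((15 + 3)/14) = 1.
  m_10 = 14*1 - 3 = 11, d_10 = (247 - 11^2)/14 = 126/14 = 9, a_10 = floor((15 + 11)/9) = 2.
  m_11 = 9*2 - 11 = 7, d_11 = (247 - 7^2)/9 = 198/9 = 22, a_11 = floor((15 + 7)/22) = 1.
  m_12 = 22*1 - 7 = 15, d_12 = (247 - 15^2)/22 = 22/22 = 1, a_12 = floor((15 + 15)/1) = 30.
  m_13 = 1*30 - 15 = 15, d_13 = (247 - 15^2)/1 = 22/1 = 22: (m_13, d_13) = (m_1, d_1) = (15, 22), so from here the quotients repeat a_1, ..., a_12; the period length is 12.
So sqrt(247) = [15; (1, 2, 1, 1, 9, 1, 9, 1, 1, 2, 1, 30)] with period length k = 12.
k is even, so the fundamental solution of x^2 - 247y^2 = 1 is (p_{k-1}, q_{k-1}) = (p_11, q_11); compute convergents through index 11.
Convergents (p_i = a_i*p_{i-1} + p_{i-2}, q_i = a_i*q_{i-1} + q_{i-2} with p_{-2}=0, p_{-1}=1, q_{-2}=1, q_{-1}=0):
  i=0: a_0=15, p_0 = 15*1 + 0 = 15, q_0 = 15*0 + 1 = 1.
  i=1: a_1=1, p_1 = 1*15 + 1 = 16, q_1 = 1*1 + 0 = 1.
  i=2: a_2=2, p_2 = 2*16 + 15 = 47, q_2 = 2*1 + 1 = 3.
  i=3: a_3=1, p_3 = 1*47 + 16 = 63, q_3 = 1*3 + 1 = 4.
  i=4: a_4=1, p_4 = 1*63 + 47 = 110, q_4 = 1*4 + 3 = 7.
  i=5: a_5=9, p_5 = 9*110 + 63 = 1053, q_5 = 9*7 + 4 = 67.
  i=6: a_6=1, p_6 = 1*1053 + 110 = 1163, q_6 = 1*67 + 7 = 74.
  i=7: a_7=9, p_7 = 9*1163 + 1053 = 11520, q_7 = 9*74 + 67 = 733.
  i=8: a_8=1, p_8 = 1*11520 + 1163 = 12683, q_8 = 1*733 + 74 = 807.
  i=9: a_9=1, p_9 = 1*12683 + 11520 = 24203, q_9 = 1*807 + 733 = 1540.
  i=10: a_10=2, p_10 = 2*24203 + 12683 = 61089, q_10 = 2*1540 + 807 = 3887.
  i=11: a_11=1, p_11 = 1*61089 + 24203 = 85292, q_11 = 1*3887 + 1540 = 5427.
Check: 85292^2 - 247*5427^2 = 7274725264 - 7274725263 = 1, so (x, y) = (85292, 5427) solves the equation, and by the theorem it is the least positive solution.

(x, y) = (85292, 5427)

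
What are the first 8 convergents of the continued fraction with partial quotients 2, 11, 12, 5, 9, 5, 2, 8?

2/1, 23/11, 278/133, 1413/676, 12995/6217, 66388/31761, 145771/69739, 1232556/589673

Using the convergent recurrence p_i = a_i*p_{i-1} + p_{i-2}, q_i = a_i*q_{i-1} + q_{i-2} with p_{-2}=0, p_{-1}=1, q_{-2}=1, q_{-1}=0:
  i=0: a_0=2, p_0 = 2*1 + 0 = 2, q_0 = 2*0 + 1 = 1.
  i=1: a_1=11, p_1 = 11*2 + 1 = 23, q_1 = 11*1 + 0 = 11.
  i=2: a_2=12, p_2 = 12*23 + 2 = 278, q_2 = 12*11 + 1 = 133.
  i=3: a_3=5, p_3 = 5*278 + 23 = 1413, q_3 = 5*133 + 11 = 676.
  i=4: a_4=9, p_4 = 9*1413 + 278 = 12995, q_4 = 9*676 + 133 = 6217.
  i=5: a_5=5, p_5 = 5*12995 + 1413 = 66388, q_5 = 5*6217 + 676 = 31761.
  i=6: a_6=2, p_6 = 2*66388 + 12995 = 145771, q_6 = 2*31761 + 6217 = 69739.
  i=7: a_7=8, p_7 = 8*145771 + 66388 = 1232556, q_7 = 8*69739 + 31761 = 589673.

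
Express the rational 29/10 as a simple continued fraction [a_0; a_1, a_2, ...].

[2; 1, 9]

Run the Euclidean algorithm on 29 and 10; the successive quotients are the partial quotients a_0, a_1, ... (each step inverts the fractional part left over by the previous one):
  29 = 2*10 + 9, so a_0 = 2.
  10 = 1*9 + 1, so a_1 = 1.
  9 = 9*1 + 0, so a_2 = 9.
The remainder reaches 0 after 3 divisions, so the expansion has 3 partial quotients, read off in order.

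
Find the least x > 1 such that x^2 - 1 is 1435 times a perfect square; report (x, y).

First expand sqrt(1435) as a continued fraction. With x_i = (sqrt(1435) + m_i)/d_i and (m_0, d_0) = (0, 1): a_0 = floor(sqrt(1435)) = 37, since 37^2 = 1369 <= 1435 < 1444 = 38^2.
Iterate m_{i+1} = d_i*a_i - m_i, d_{i+1} = (1435 - m_{i+1}^2)/d_i, a_{i+1} = floor((a_0 + m_{i+1})/d_{i+1}):
  m_1 = 1*37 - 0 = 37, d_1 = (1435 - 37^2)/1 = 66/1 = 66, a_1 = floor((37 + 37)/66) = 1.
  m_2 = 66*1 - 37 = 29, d_2 = (1435 - 29^2)/66 = 594/66 = 9, a_2 = floor((37 + 29)/9) = 7.
  m_3 = 9*7 - 29 = 34, d_3 = (1435 - 34^2)/9 = 279/9 = 31, a_3 = floor((37 + 34)/31) = 2.
  m_4 = 31*2 - 34 = 28, d_4 = (1435 - 28^2)/31 = 651/31 = 21, a_4 = floor((37 + 28)/21) = 3.
  m_5 = 21*3 - 28 = 35, d_5 = (1435 - 35^2)/21 = 210/21 = 10, a_5 = floor((37 + 35)/10) = 7.
  m_6 = 10*7 - 35 = 35, d_6 = (1435 - 35^2)/10 = 210/10 = 21, a_6 = floor((37 + 35)/21) = 3.
  m_7 = 21*3 - 35 = 28, d_7 = (1435 - 28^2)/21 = 651/21 = 31, a_7 = floor((37 + 28)/31) = 2.
  m_8 = 31*2 - 28 = 34, d_8 = (1435 - 34^2)/31 = 279/31 = 9, a_8 = floor((37 + 34)/9) = 7.
  m_9 = 9*7 - 34 = 29, d_9 = (1435 - 29^2)/9 = 594/9 = 66, a_9 = floor((37 + 29)/66) = 1.
  m_10 = 66*1 - 29 = 37, d_10 = (1435 - 37^2)/66 = 66/66 = 1, a_10 = floor((37 + 37)/1) = 74.
  m_11 = 1*74 - 37 = 37, d_11 = (1435 - 37^2)/1 = 66/1 = 66: (m_11, d_11) = (m_1, d_1) = (37, 66), so from here the quotients repeat a_1, ..., a_10; the period length is 10.
So sqrt(1435) = [37; (1, 7, 2, 3, 7, 3, 2, 7, 1, 74)] with period length k = 10.
k is even, so the fundamental solution of x^2 - 1435y^2 = 1 is (p_{k-1}, q_{k-1}) = (p_9, q_9); compute convergents through index 9.
Convergents (p_i = a_i*p_{i-1} + p_{i-2}, q_i = a_i*q_{i-1} + q_{i-2} with p_{-2}=0, p_{-1}=1, q_{-2}=1, q_{-1}=0):
  i=0: a_0=37, p_0 = 37*1 + 0 = 37, q_0 = 37*0 + 1 = 1.
  i=1: a_1=1, p_1 = 1*37 + 1 = 38, q_1 = 1*1 + 0 = 1.
  i=2: a_2=7, p_2 = 7*38 + 37 = 303, q_2 = 7*1 + 1 = 8.
  i=3: a_3=2, p_3 = 2*303 + 38 = 644, q_3 = 2*8 + 1 = 17.
  i=4: a_4=3, p_4 = 3*644 + 303 = 2235, q_4 = 3*17 + 8 = 59.
  i=5: a_5=7, p_5 = 7*2235 + 644 = 16289, q_5 = 7*59 + 17 = 430.
  i=6: a_6=3, p_6 = 3*16289 + 2235 = 51102, q_6 = 3*430 + 59 = 1349.
  i=7: a_7=2, p_7 = 2*51102 + 16289 = 118493, q_7 = 2*1349 + 430 = 3128.
  i=8: a_8=7, p_8 = 7*118493 + 51102 = 880553, q_8 = 7*3128 + 1349 = 23245.
  i=9: a_9=1, p_9 = 1*880553 + 118493 = 999046, q_9 = 1*23245 + 3128 = 26373.
Check: 999046^2 - 1435*26373^2 = 998092910116 - 998092910115 = 1, so (x, y) = (999046, 26373) solves the equation, and by the theorem it is the least positive solution.

(x, y) = (999046, 26373)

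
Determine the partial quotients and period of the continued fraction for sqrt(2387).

Write x_i = (sqrt(2387) + m_i)/d_i with (m_0, d_0) = (0, 1). a_0 = floor(sqrt(2387)) = 48, since 48^2 = 2304 <= 2387 < 2401 = 49^2.
Iterate m_{i+1} = d_i*a_i - m_i, d_{i+1} = (2387 - m_{i+1}^2)/d_i, a_{i+1} = floor((a_0 + m_{i+1})/d_{i+1}):
  m_1 = 1*48 - 0 = 48, d_1 = (2387 - 48^2)/1 = 83/1 = 83, a_1 = floor((48 + 48)/83) = 1.
  m_2 = 83*1 - 48 = 35, d_2 = (2387 - 35^2)/83 = 1162/83 = 14, a_2 = floor((48 + 35)/14) = 5.
  m_3 = 14*5 - 35 = 35, d_3 = (2387 - 35^2)/14 = 1162/14 = 83, a_3 = floor((48 + 35)/83) = 1.
  m_4 = 83*1 - 35 = 48, d_4 = (2387 - 48^2)/83 = 83/83 = 1, a_4 = floor((48 + 48)/1) = 96.
  m_5 = 1*96 - 48 = 48, d_5 = (2387 - 48^2)/1 = 83/1 = 83: (m_5, d_5) = (m_1, d_1) = (48, 83), so from here the quotients repeat a_1, ..., a_4; the period length is 4.
Hence the expansion of sqrt(2387) is a_0 = 48 followed by the repeating block 1, 5, 1, 96 (period 4).

[48; (1, 5, 1, 96)]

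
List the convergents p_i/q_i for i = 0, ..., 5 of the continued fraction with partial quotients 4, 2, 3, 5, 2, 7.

Using the convergent recurrence p_i = a_i*p_{i-1} + p_{i-2}, q_i = a_i*q_{i-1} + q_{i-2} with p_{-2}=0, p_{-1}=1, q_{-2}=1, q_{-1}=0:
  i=0: a_0=4, p_0 = 4*1 + 0 = 4, q_0 = 4*0 + 1 = 1.
  i=1: a_1=2, p_1 = 2*4 + 1 = 9, q_1 = 2*1 + 0 = 2.
  i=2: a_2=3, p_2 = 3*9 + 4 = 31, q_2 = 3*2 + 1 = 7.
  i=3: a_3=5, p_3 = 5*31 + 9 = 164, q_3 = 5*7 + 2 = 37.
  i=4: a_4=2, p_4 = 2*164 + 31 = 359, q_4 = 2*37 + 7 = 81.
  i=5: a_5=7, p_5 = 7*359 + 164 = 2677, q_5 = 7*81 + 37 = 604.

4/1, 9/2, 31/7, 164/37, 359/81, 2677/604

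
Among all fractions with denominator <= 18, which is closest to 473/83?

57/10

Expand x = 473/83 as a continued fraction with the Euclidean algorithm:
  473 = 5*83 + 58, so a_0 = 5.
  83 = 1*58 + 25, so a_1 = 1.
  58 = 2*25 + 8, so a_2 = 2.
  25 = 3*8 + 1, so a_3 = 3.
  8 = 8*1 + 0, so a_4 = 8.
so x = [5; 1, 2, 3, 8].
Convergents (p_i = a_i*p_{i-1} + p_{i-2}, q_i = a_i*q_{i-1} + q_{i-2} with p_{-2}=0, p_{-1}=1, q_{-2}=1, q_{-1}=0), until the denominator exceeds 18:
  i=0: a_0=5, p_0 = 5*1 + 0 = 5, q_0 = 5*0 + 1 = 1.
  i=1: a_1=1, p_1 = 1*5 + 1 = 6, q_1 = 1*1 + 0 = 1.
  i=2: a_2=2, p_2 = 2*6 + 5 = 17, q_2 = 2*1 + 1 = 3.
  i=3: a_3=3, p_3 = 3*17 + 6 = 57, q_3 = 3*3 + 1 = 10.
  i=4: a_4=8, p_4 = 8*57 + 17 = 473, q_4 = 8*10 + 3 = 83.
q_4 = 83 > 18, so the last convergent with denominator <= 18 is p_3/q_3 = 57/10.
The closest fraction with denominator <= 18 is either p_3/q_3 or the intermediate fraction (k*p_3 + p_2)/(k*q_3 + q_2) with the largest k >= 1 whose denominator stays <= 18; these approach x as k grows, and every other convergent or intermediate fraction in range is farther away.
Largest k: floor((18 - q_2)/q_3) = floor((18 - 3)/10) = 1.
That gives (1*57 + 17)/(1*10 + 3) = 74/13.
Compare the errors: |x - 57/10| = |473*10 - 57*83|/(83*10) = 1/830, and |x - 74/13| = |473*13 - 74*83|/(83*13) = 7/1079.
Cross-multiplying, 1*1079 = 1079 < 5810 = 7*830, so 1/830 is smaller: the convergent 57/10 is closer to x than 74/13.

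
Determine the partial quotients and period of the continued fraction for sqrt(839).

Write x_i = (sqrt(839) + m_i)/d_i with (m_0, d_0) = (0, 1). a_0 = floor(sqrt(839)) = 28, since 28^2 = 784 <= 839 < 841 = 29^2.
Iterate m_{i+1} = d_i*a_i - m_i, d_{i+1} = (839 - m_{i+1}^2)/d_i, a_{i+1} = floor((a_0 + m_{i+1})/d_{i+1}):
  m_1 = 1*28 - 0 = 28, d_1 = (839 - 28^2)/1 = 55/1 = 55, a_1 = floor((28 + 28)/55) = 1.
  m_2 = 55*1 - 28 = 27, d_2 = (839 - 27^2)/55 = 110/55 = 2, a_2 = floor((28 + 27)/2) = 27.
  m_3 = 2*27 - 27 = 27, d_3 = (839 - 27^2)/2 = 110/2 = 55, a_3 = floor((28 + 27)/55) = 1.
  m_4 = 55*1 - 27 = 28, d_4 = (839 - 28^2)/55 = 55/55 = 1, a_4 = floor((28 + 28)/1) = 56.
  m_5 = 1*56 - 28 = 28, d_5 = (839 - 28^2)/1 = 55/1 = 55: (m_5, d_5) = (m_1, d_1) = (28, 55), so from here the quotients repeat a_1, ..., a_4; the period length is 4.
Hence the expansion of sqrt(839) is a_0 = 28 followed by the repeating block 1, 27, 1, 56 (period 4).

[28; (1, 27, 1, 56)]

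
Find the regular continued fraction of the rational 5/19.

[0; 3, 1, 4]

Run the Euclidean algorithm on 5 and 19; the successive quotients are the partial quotients a_0, a_1, ... (each step inverts the fractional part left over by the previous one):
  5 = 0*19 + 5, so a_0 = 0.
  19 = 3*5 + 4, so a_1 = 3.
  5 = 1*4 + 1, so a_2 = 1.
  4 = 4*1 + 0, so a_3 = 4.
The remainder reaches 0 after 4 divisions, so the expansion has 4 partial quotients, read off in order.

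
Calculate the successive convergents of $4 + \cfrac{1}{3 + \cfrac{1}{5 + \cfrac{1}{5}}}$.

Using the convergent recurrence p_i = a_i*p_{i-1} + p_{i-2}, q_i = a_i*q_{i-1} + q_{i-2} with p_{-2}=0, p_{-1}=1, q_{-2}=1, q_{-1}=0:
  i=0: a_0=4, p_0 = 4*1 + 0 = 4, q_0 = 4*0 + 1 = 1.
  i=1: a_1=3, p_1 = 3*4 + 1 = 13, q_1 = 3*1 + 0 = 3.
  i=2: a_2=5, p_2 = 5*13 + 4 = 69, q_2 = 5*3 + 1 = 16.
  i=3: a_3=5, p_3 = 5*69 + 13 = 358, q_3 = 5*16 + 3 = 83.

4/1, 13/3, 69/16, 358/83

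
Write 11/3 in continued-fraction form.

Run the Euclidean algorithm on 11 and 3; the successive quotients are the partial quotients a_0, a_1, ... (each step inverts the fractional part left over by the previous one):
  11 = 3*3 + 2, so a_0 = 3.
  3 = 1*2 + 1, so a_1 = 1.
  2 = 2*1 + 0, so a_2 = 2.
The remainder reaches 0 after 3 divisions, so the expansion has 3 partial quotients, read off in order.

[3; 1, 2]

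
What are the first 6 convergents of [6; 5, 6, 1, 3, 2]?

Using the convergent recurrence p_i = a_i*p_{i-1} + p_{i-2}, q_i = a_i*q_{i-1} + q_{i-2} with p_{-2}=0, p_{-1}=1, q_{-2}=1, q_{-1}=0:
  i=0: a_0=6, p_0 = 6*1 + 0 = 6, q_0 = 6*0 + 1 = 1.
  i=1: a_1=5, p_1 = 5*6 + 1 = 31, q_1 = 5*1 + 0 = 5.
  i=2: a_2=6, p_2 = 6*31 + 6 = 192, q_2 = 6*5 + 1 = 31.
  i=3: a_3=1, p_3 = 1*192 + 31 = 223, q_3 = 1*31 + 5 = 36.
  i=4: a_4=3, p_4 = 3*223 + 192 = 861, q_4 = 3*36 + 31 = 139.
  i=5: a_5=2, p_5 = 2*861 + 223 = 1945, q_5 = 2*139 + 36 = 314.

6/1, 31/5, 192/31, 223/36, 861/139, 1945/314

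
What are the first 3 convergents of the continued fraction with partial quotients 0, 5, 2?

Using the convergent recurrence p_i = a_i*p_{i-1} + p_{i-2}, q_i = a_i*q_{i-1} + q_{i-2} with p_{-2}=0, p_{-1}=1, q_{-2}=1, q_{-1}=0:
  i=0: a_0=0, p_0 = 0*1 + 0 = 0, q_0 = 0*0 + 1 = 1.
  i=1: a_1=5, p_1 = 5*0 + 1 = 1, q_1 = 5*1 + 0 = 5.
  i=2: a_2=2, p_2 = 2*1 + 0 = 2, q_2 = 2*5 + 1 = 11.

0/1, 1/5, 2/11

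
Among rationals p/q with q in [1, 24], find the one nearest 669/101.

Expand x = 669/101 as a continued fraction with the Euclidean algorithm:
  669 = 6*101 + 63, so a_0 = 6.
  101 = 1*63 + 38, so a_1 = 1.
  63 = 1*38 + 25, so a_2 = 1.
  38 = 1*25 + 13, so a_3 = 1.
  25 = 1*13 + 12, so a_4 = 1.
  13 = 1*12 + 1, so a_5 = 1.
  12 = 12*1 + 0, so a_6 = 12.
so x = [6; 1, 1, 1, 1, 1, 12].
Convergents (p_i = a_i*p_{i-1} + p_{i-2}, q_i = a_i*q_{i-1} + q_{i-2} with p_{-2}=0, p_{-1}=1, q_{-2}=1, q_{-1}=0), until the denominator exceeds 24:
  i=0: a_0=6, p_0 = 6*1 + 0 = 6, q_0 = 6*0 + 1 = 1.
  i=1: a_1=1, p_1 = 1*6 + 1 = 7, q_1 = 1*1 + 0 = 1.
  i=2: a_2=1, p_2 = 1*7 + 6 = 13, q_2 = 1*1 + 1 = 2.
  i=3: a_3=1, p_3 = 1*13 + 7 = 20, q_3 = 1*2 + 1 = 3.
  i=4: a_4=1, p_4 = 1*20 + 13 = 33, q_4 = 1*3 + 2 = 5.
  i=5: a_5=1, p_5 = 1*33 + 20 = 53, q_5 = 1*5 + 3 = 8.
  i=6: a_6=12, p_6 = 12*53 + 33 = 669, q_6 = 12*8 + 5 = 101.
q_6 = 101 > 24, so the last convergent with denominator <= 24 is p_5/q_5 = 53/8.
The closest fraction with denominator <= 24 is either p_5/q_5 or the intermediate fraction (k*p_5 + p_4)/(k*q_5 + q_4) with the largest k >= 1 whose denominator stays <= 24; these approach x as k grows, and every other convergent or intermediate fraction in range is farther away.
Largest k: floor((24 - q_4)/q_5) = floor((24 - 5)/8) = 2.
That gives (2*53 + 33)/(2*8 + 5) = 139/21.
Compare the errors: |x - 53/8| = |669*8 - 53*101|/(101*8) = 1/808, and |x - 139/21| = |669*21 - 139*101|/(101*21) = 10/2121.
Cross-multiplying, 1*2121 = 2121 < 8080 = 10*808, so 1/808 is smaller: the convergent 53/8 is closer to x than 139/21.

53/8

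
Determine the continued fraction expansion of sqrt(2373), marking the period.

[48; (1, 2, 2, 23, 1, 12, 1, 23, 2, 2, 1, 96)]

Write x_i = (sqrt(2373) + m_i)/d_i with (m_0, d_0) = (0, 1). a_0 = floor(sqrt(2373)) = 48, since 48^2 = 2304 <= 2373 < 2401 = 49^2.
Iterate m_{i+1} = d_i*a_i - m_i, d_{i+1} = (2373 - m_{i+1}^2)/d_i, a_{i+1} = floor((a_0 + m_{i+1})/d_{i+1}):
  m_1 = 1*48 - 0 = 48, d_1 = (2373 - 48^2)/1 = 69/1 = 69, a_1 = floor((48 + 48)/69) = 1.
  m_2 = 69*1 - 48 = 21, d_2 = (2373 - 21^2)/69 = 1932/69 = 28, a_2 = floor((48 + 21)/28) = 2.
  m_3 = 28*2 - 21 = 35, d_3 = (2373 - 35^2)/28 = 1148/28 = 41, a_3 = floor((48 + 35)/41) = 2.
  m_4 = 41*2 - 35 = 47, d_4 = (2373 - 47^2)/41 = 164/41 = 4, a_4 = floor((48 + 47)/4) = 23.
  m_5 = 4*23 - 47 = 45, d_5 = (2373 - 45^2)/4 = 348/4 = 87, a_5 = floor((48 + 45)/87) = 1.
  m_6 = 87*1 - 45 = 42, d_6 = (2373 - 42^2)/87 = 609/87 = 7, a_6 = floor((48 + 42)/7) = 12.
  m_7 = 7*12 - 42 = 42, d_7 = (2373 - 42^2)/7 = 609/7 = 87, a_7 = floor((48 + 42)/87) = 1.
  m_8 = 87*1 - 42 = 45, d_8 = (2373 - 45^2)/87 = 348/87 = 4, a_8 = floor((48 + 45)/4) = 23.
  m_9 = 4*23 - 45 = 47, d_9 = (2373 - 47^2)/4 = 164/4 = 41, a_9 = floor((48 + 47)/41) = 2.
  m_10 = 41*2 - 47 = 35, d_10 = (2373 - 35^2)/41 = 1148/41 = 28, a_10 = floor((48 + 35)/28) = 2.
  m_11 = 28*2 - 35 = 21, d_11 = (2373 - 21^2)/28 = 1932/28 = 69, a_11 = floor((48 + 21)/69) = 1.
  m_12 = 69*1 - 21 = 48, d_12 = (2373 - 48^2)/69 = 69/69 = 1, a_12 = floor((48 + 48)/1) = 96.
  m_13 = 1*96 - 48 = 48, d_13 = (2373 - 48^2)/1 = 69/1 = 69: (m_13, d_13) = (m_1, d_1) = (48, 69), so from here the quotients repeat a_1, ..., a_12; the period length is 12.
Hence the expansion of sqrt(2373) is a_0 = 48 followed by the repeating block 1, 2, 2, 23, 1, 12, 1, 23, 2, 2, 1, 96 (period 12).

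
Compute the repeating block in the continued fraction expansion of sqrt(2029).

Write x_i = (sqrt(2029) + m_i)/d_i with (m_0, d_0) = (0, 1). a_0 = floor(sqrt(2029)) = 45, since 45^2 = 2025 <= 2029 < 2116 = 46^2.
Iterate m_{i+1} = d_i*a_i - m_i, d_{i+1} = (2029 - m_{i+1}^2)/d_i, a_{i+1} = floor((a_0 + m_{i+1})/d_{i+1}):
  m_1 = 1*45 - 0 = 45, d_1 = (2029 - 45^2)/1 = 4/1 = 4, a_1 = floor((45 + 45)/4) = 22.
  m_2 = 4*22 - 45 = 43, d_2 = (2029 - 43^2)/4 = 180/4 = 45, a_2 = floor((45 + 43)/45) = 1.
  m_3 = 45*1 - 43 = 2, d_3 = (2029 - 2^2)/45 = 2025/45 = 45, a_3 = floor((45 + 2)/45) = 1.
  m_4 = 45*1 - 2 = 43, d_4 = (2029 - 43^2)/45 = 180/45 = 4, a_4 = floor((45 + 43)/4) = 22.
  m_5 = 4*22 - 43 = 45, d_5 = (2029 - 45^2)/4 = 4/4 = 1, a_5 = floor((45 + 45)/1) = 90.
  m_6 = 1*90 - 45 = 45, d_6 = (2029 - 45^2)/1 = 4/1 = 4: (m_6, d_6) = (m_1, d_1) = (45, 4), so from here the quotients repeat a_1, ..., a_5; the period length is 5.
Hence the expansion of sqrt(2029) is a_0 = 45 followed by the repeating block 22, 1, 1, 22, 90 (period 5).

[45; (22, 1, 1, 22, 90)]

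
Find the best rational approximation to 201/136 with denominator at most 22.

Expand x = 201/136 as a continued fraction with the Euclidean algorithm:
  201 = 1*136 + 65, so a_0 = 1.
  136 = 2*65 + 6, so a_1 = 2.
  65 = 10*6 + 5, so a_2 = 10.
  6 = 1*5 + 1, so a_3 = 1.
  5 = 5*1 + 0, so a_4 = 5.
so x = [1; 2, 10, 1, 5].
Convergents (p_i = a_i*p_{i-1} + p_{i-2}, q_i = a_i*q_{i-1} + q_{i-2} with p_{-2}=0, p_{-1}=1, q_{-2}=1, q_{-1}=0), until the denominator exceeds 22:
  i=0: a_0=1, p_0 = 1*1 + 0 = 1, q_0 = 1*0 + 1 = 1.
  i=1: a_1=2, p_1 = 2*1 + 1 = 3, q_1 = 2*1 + 0 = 2.
  i=2: a_2=10, p_2 = 10*3 + 1 = 31, q_2 = 10*2 + 1 = 21.
  i=3: a_3=1, p_3 = 1*31 + 3 = 34, q_3 = 1*21 + 2 = 23.
q_3 = 23 > 22, so the last convergent with denominator <= 22 is p_2/q_2 = 31/21.
The closest fraction with denominator <= 22 is either p_2/q_2 or the intermediate fraction (k*p_2 + p_1)/(k*q_2 + q_1) with the largest k >= 1 whose denominator stays <= 22; these approach x as k grows, and every other convergent or intermediate fraction in range is farther away.
Largest k: floor((22 - q_1)/q_2) = floor((22 - 2)/21) = 0.
Since k = 0, no intermediate fraction beyond p_2/q_2 has denominator <= 22, so the convergent 31/21 is the closest (its error is |201*21 - 31*136|/(136*21) = 5/2856).

31/21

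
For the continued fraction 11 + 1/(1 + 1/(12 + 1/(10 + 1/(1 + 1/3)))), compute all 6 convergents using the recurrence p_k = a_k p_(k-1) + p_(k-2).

Using the convergent recurrence p_i = a_i*p_{i-1} + p_{i-2}, q_i = a_i*q_{i-1} + q_{i-2} with p_{-2}=0, p_{-1}=1, q_{-2}=1, q_{-1}=0:
  i=0: a_0=11, p_0 = 11*1 + 0 = 11, q_0 = 11*0 + 1 = 1.
  i=1: a_1=1, p_1 = 1*11 + 1 = 12, q_1 = 1*1 + 0 = 1.
  i=2: a_2=12, p_2 = 12*12 + 11 = 155, q_2 = 12*1 + 1 = 13.
  i=3: a_3=10, p_3 = 10*155 + 12 = 1562, q_3 = 10*13 + 1 = 131.
  i=4: a_4=1, p_4 = 1*1562 + 155 = 1717, q_4 = 1*131 + 13 = 144.
  i=5: a_5=3, p_5 = 3*1717 + 1562 = 6713, q_5 = 3*144 + 131 = 563.

11/1, 12/1, 155/13, 1562/131, 1717/144, 6713/563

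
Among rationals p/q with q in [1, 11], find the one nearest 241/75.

29/9

Expand x = 241/75 as a continued fraction with the Euclidean algorithm:
  241 = 3*75 + 16, so a_0 = 3.
  75 = 4*16 + 11, so a_1 = 4.
  16 = 1*11 + 5, so a_2 = 1.
  11 = 2*5 + 1, so a_3 = 2.
  5 = 5*1 + 0, so a_4 = 5.
so x = [3; 4, 1, 2, 5].
Convergents (p_i = a_i*p_{i-1} + p_{i-2}, q_i = a_i*q_{i-1} + q_{i-2} with p_{-2}=0, p_{-1}=1, q_{-2}=1, q_{-1}=0), until the denominator exceeds 11:
  i=0: a_0=3, p_0 = 3*1 + 0 = 3, q_0 = 3*0 + 1 = 1.
  i=1: a_1=4, p_1 = 4*3 + 1 = 13, q_1 = 4*1 + 0 = 4.
  i=2: a_2=1, p_2 = 1*13 + 3 = 16, q_2 = 1*4 + 1 = 5.
  i=3: a_3=2, p_3 = 2*16 + 13 = 45, q_3 = 2*5 + 4 = 14.
q_3 = 14 > 11, so the last convergent with denominator <= 11 is p_2/q_2 = 16/5.
The closest fraction with denominator <= 11 is either p_2/q_2 or the intermediate fraction (k*p_2 + p_1)/(k*q_2 + q_1) with the largest k >= 1 whose denominator stays <= 11; these approach x as k grows, and every other convergent or intermediate fraction in range is farther away.
Largest k: floor((11 - q_1)/q_2) = floor((11 - 4)/5) = 1.
That gives (1*16 + 13)/(1*5 + 4) = 29/9.
Compare the errors: |x - 16/5| = |241*5 - 16*75|/(75*5) = 5/375, and |x - 29/9| = |241*9 - 29*75|/(75*9) = 6/675.
Cross-multiplying, 6*375 = 2250 < 3375 = 5*675, so 6/675 is smaller: the intermediate fraction 29/9 is closer to x than 16/5.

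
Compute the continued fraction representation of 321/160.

Run the Euclidean algorithm on 321 and 160; the successive quotients are the partial quotients a_0, a_1, ... (each step inverts the fractional part left over by the previous one):
  321 = 2*160 + 1, so a_0 = 2.
  160 = 160*1 + 0, so a_1 = 160.
The remainder reaches 0 after 2 divisions, so the expansion has 2 partial quotients, read off in order.

[2; 160]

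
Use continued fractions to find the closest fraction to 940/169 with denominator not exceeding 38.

Expand x = 940/169 as a continued fraction with the Euclidean algorithm:
  940 = 5*169 + 95, so a_0 = 5.
  169 = 1*95 + 74, so a_1 = 1.
  95 = 1*74 + 21, so a_2 = 1.
  74 = 3*21 + 11, so a_3 = 3.
  21 = 1*11 + 10, so a_4 = 1.
  11 = 1*10 + 1, so a_5 = 1.
  10 = 10*1 + 0, so a_6 = 10.
so x = [5; 1, 1, 3, 1, 1, 10].
Convergents (p_i = a_i*p_{i-1} + p_{i-2}, q_i = a_i*q_{i-1} + q_{i-2} with p_{-2}=0, p_{-1}=1, q_{-2}=1, q_{-1}=0), until the denominator exceeds 38:
  i=0: a_0=5, p_0 = 5*1 + 0 = 5, q_0 = 5*0 + 1 = 1.
  i=1: a_1=1, p_1 = 1*5 + 1 = 6, q_1 = 1*1 + 0 = 1.
  i=2: a_2=1, p_2 = 1*6 + 5 = 11, q_2 = 1*1 + 1 = 2.
  i=3: a_3=3, p_3 = 3*11 + 6 = 39, q_3 = 3*2 + 1 = 7.
  i=4: a_4=1, p_4 = 1*39 + 11 = 50, q_4 = 1*7 + 2 = 9.
  i=5: a_5=1, p_5 = 1*50 + 39 = 89, q_5 = 1*9 + 7 = 16.
  i=6: a_6=10, p_6 = 10*89 + 50 = 940, q_6 = 10*16 + 9 = 169.
q_6 = 169 > 38, so the last convergent with denominator <= 38 is p_5/q_5 = 89/16.
The closest fraction with denominator <= 38 is either p_5/q_5 or the intermediate fraction (k*p_5 + p_4)/(k*q_5 + q_4) with the largest k >= 1 whose denominator stays <= 38; these approach x as k grows, and every other convergent or intermediate fraction in range is farther away.
Largest k: floor((38 - q_4)/q_5) = floor((38 - 9)/16) = 1.
That gives (1*89 + 50)/(1*16 + 9) = 139/25.
Compare the errors: |x - 89/16| = |940*16 - 89*169|/(169*16) = 1/2704, and |x - 139/25| = |940*25 - 139*169|/(169*25) = 9/4225.
Cross-multiplying, 1*4225 = 4225 < 24336 = 9*2704, so 1/2704 is smaller: the convergent 89/16 is closer to x than 139/25.

89/16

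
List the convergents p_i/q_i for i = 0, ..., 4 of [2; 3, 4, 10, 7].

Using the convergent recurrence p_i = a_i*p_{i-1} + p_{i-2}, q_i = a_i*q_{i-1} + q_{i-2} with p_{-2}=0, p_{-1}=1, q_{-2}=1, q_{-1}=0:
  i=0: a_0=2, p_0 = 2*1 + 0 = 2, q_0 = 2*0 + 1 = 1.
  i=1: a_1=3, p_1 = 3*2 + 1 = 7, q_1 = 3*1 + 0 = 3.
  i=2: a_2=4, p_2 = 4*7 + 2 = 30, q_2 = 4*3 + 1 = 13.
  i=3: a_3=10, p_3 = 10*30 + 7 = 307, q_3 = 10*13 + 3 = 133.
  i=4: a_4=7, p_4 = 7*307 + 30 = 2179, q_4 = 7*133 + 13 = 944.

2/1, 7/3, 30/13, 307/133, 2179/944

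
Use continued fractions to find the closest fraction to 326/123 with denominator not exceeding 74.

167/63

Expand x = 326/123 as a continued fraction with the Euclidean algorithm:
  326 = 2*123 + 80, so a_0 = 2.
  123 = 1*80 + 43, so a_1 = 1.
  80 = 1*43 + 37, so a_2 = 1.
  43 = 1*37 + 6, so a_3 = 1.
  37 = 6*6 + 1, so a_4 = 6.
  6 = 6*1 + 0, so a_5 = 6.
so x = [2; 1, 1, 1, 6, 6].
Convergents (p_i = a_i*p_{i-1} + p_{i-2}, q_i = a_i*q_{i-1} + q_{i-2} with p_{-2}=0, p_{-1}=1, q_{-2}=1, q_{-1}=0), until the denominator exceeds 74:
  i=0: a_0=2, p_0 = 2*1 + 0 = 2, q_0 = 2*0 + 1 = 1.
  i=1: a_1=1, p_1 = 1*2 + 1 = 3, q_1 = 1*1 + 0 = 1.
  i=2: a_2=1, p_2 = 1*3 + 2 = 5, q_2 = 1*1 + 1 = 2.
  i=3: a_3=1, p_3 = 1*5 + 3 = 8, q_3 = 1*2 + 1 = 3.
  i=4: a_4=6, p_4 = 6*8 + 5 = 53, q_4 = 6*3 + 2 = 20.
  i=5: a_5=6, p_5 = 6*53 + 8 = 326, q_5 = 6*20 + 3 = 123.
q_5 = 123 > 74, so the last convergent with denominator <= 74 is p_4/q_4 = 53/20.
The closest fraction with denominator <= 74 is either p_4/q_4 or the intermediate fraction (k*p_4 + p_3)/(k*q_4 + q_3) with the largest k >= 1 whose denominator stays <= 74; these approach x as k grows, and every other convergent or intermediate fraction in range is farther away.
Largest k: floor((74 - q_3)/q_4) = floor((74 - 3)/20) = 3.
That gives (3*53 + 8)/(3*20 + 3) = 167/63.
Compare the errors: |x - 53/20| = |326*20 - 53*123|/(123*20) = 1/2460, and |x - 167/63| = |326*63 - 167*123|/(123*63) = 3/7749.
Cross-multiplying, 3*2460 = 7380 < 7749 = 1*7749, so 3/7749 is smaller: the intermediate fraction 167/63 is closer to x than 53/20.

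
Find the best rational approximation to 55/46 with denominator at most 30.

Expand x = 55/46 as a continued fraction with the Euclidean algorithm:
  55 = 1*46 + 9, so a_0 = 1.
  46 = 5*9 + 1, so a_1 = 5.
  9 = 9*1 + 0, so a_2 = 9.
so x = [1; 5, 9].
Convergents (p_i = a_i*p_{i-1} + p_{i-2}, q_i = a_i*q_{i-1} + q_{i-2} with p_{-2}=0, p_{-1}=1, q_{-2}=1, q_{-1}=0), until the denominator exceeds 30:
  i=0: a_0=1, p_0 = 1*1 + 0 = 1, q_0 = 1*0 + 1 = 1.
  i=1: a_1=5, p_1 = 5*1 + 1 = 6, q_1 = 5*1 + 0 = 5.
  i=2: a_2=9, p_2 = 9*6 + 1 = 55, q_2 = 9*5 + 1 = 46.
q_2 = 46 > 30, so the last convergent with denominator <= 30 is p_1/q_1 = 6/5.
The closest fraction with denominator <= 30 is either p_1/q_1 or the intermediate fraction (k*p_1 + p_0)/(k*q_1 + q_0) with the largest k >= 1 whose denominator stays <= 30; these approach x as k grows, and every other convergent or intermediate fraction in range is farther away.
Largest k: floor((30 - q_0)/q_1) = floor((30 - 1)/5) = 5.
That gives (5*6 + 1)/(5*5 + 1) = 31/26.
Compare the errors: |x - 6/5| = |55*5 - 6*46|/(46*5) = 1/230, and |x - 31/26| = |55*26 - 31*46|/(46*26) = 4/1196.
Cross-multiplying, 4*230 = 920 < 1196 = 1*1196, so 4/1196 is smaller: the intermediate fraction 31/26 is closer to x than 6/5.

31/26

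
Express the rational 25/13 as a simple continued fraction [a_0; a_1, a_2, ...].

Run the Euclidean algorithm on 25 and 13; the successive quotients are the partial quotients a_0, a_1, ... (each step inverts the fractional part left over by the previous one):
  25 = 1*13 + 12, so a_0 = 1.
  13 = 1*12 + 1, so a_1 = 1.
  12 = 12*1 + 0, so a_2 = 12.
The remainder reaches 0 after 3 divisions, so the expansion has 3 partial quotients, read off in order.

[1; 1, 12]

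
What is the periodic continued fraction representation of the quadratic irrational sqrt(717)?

[26; (1, 3, 2, 12, 1, 16, 1, 12, 2, 3, 1, 52)]

Write x_i = (sqrt(717) + m_i)/d_i with (m_0, d_0) = (0, 1). a_0 = floor(sqrt(717)) = 26, since 26^2 = 676 <= 717 < 729 = 27^2.
Iterate m_{i+1} = d_i*a_i - m_i, d_{i+1} = (717 - m_{i+1}^2)/d_i, a_{i+1} = floor((a_0 + m_{i+1})/d_{i+1}):
  m_1 = 1*26 - 0 = 26, d_1 = (717 - 26^2)/1 = 41/1 = 41, a_1 = floor((26 + 26)/41) = 1.
  m_2 = 41*1 - 26 = 15, d_2 = (717 - 15^2)/41 = 492/41 = 12, a_2 = floor((26 + 15)/12) = 3.
  m_3 = 12*3 - 15 = 21, d_3 = (717 - 21^2)/12 = 276/12 = 23, a_3 = floor((26 + 21)/23) = 2.
  m_4 = 23*2 - 21 = 25, d_4 = (717 - 25^2)/23 = 92/23 = 4, a_4 = floor((26 + 25)/4) = 12.
  m_5 = 4*12 - 25 = 23, d_5 = (717 - 23^2)/4 = 188/4 = 47, a_5 = floor((26 + 23)/47) = 1.
  m_6 = 47*1 - 23 = 24, d_6 = (717 - 24^2)/47 = 141/47 = 3, a_6 = floor((26 + 24)/3) = 16.
  m_7 = 3*16 - 24 = 24, d_7 = (717 - 24^2)/3 = 141/3 = 47, a_7 = floor((26 + 24)/47) = 1.
  m_8 = 47*1 - 24 = 23, d_8 = (717 - 23^2)/47 = 188/47 = 4, a_8 = floor((26 + 23)/4) = 12.
  m_9 = 4*12 - 23 = 25, d_9 = (717 - 25^2)/4 = 92/4 = 23, a_9 = floor((26 + 25)/23) = 2.
  m_10 = 23*2 - 25 = 21, d_10 = (717 - 21^2)/23 = 276/23 = 12, a_10 = floor((26 + 21)/12) = 3.
  m_11 = 12*3 - 21 = 15, d_11 = (717 - 15^2)/12 = 492/12 = 41, a_11 = floor((26 + 15)/41) = 1.
  m_12 = 41*1 - 15 = 26, d_12 = (717 - 26^2)/41 = 41/41 = 1, a_12 = floor((26 + 26)/1) = 52.
  m_13 = 1*52 - 26 = 26, d_13 = (717 - 26^2)/1 = 41/1 = 41: (m_13, d_13) = (m_1, d_1) = (26, 41), so from here the quotients repeat a_1, ..., a_12; the period length is 12.
Hence the expansion of sqrt(717) is a_0 = 26 followed by the repeating block 1, 3, 2, 12, 1, 16, 1, 12, 2, 3, 1, 52 (period 12).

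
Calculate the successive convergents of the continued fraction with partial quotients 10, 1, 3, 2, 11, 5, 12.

Using the convergent recurrence p_i = a_i*p_{i-1} + p_{i-2}, q_i = a_i*q_{i-1} + q_{i-2} with p_{-2}=0, p_{-1}=1, q_{-2}=1, q_{-1}=0:
  i=0: a_0=10, p_0 = 10*1 + 0 = 10, q_0 = 10*0 + 1 = 1.
  i=1: a_1=1, p_1 = 1*10 + 1 = 11, q_1 = 1*1 + 0 = 1.
  i=2: a_2=3, p_2 = 3*11 + 10 = 43, q_2 = 3*1 + 1 = 4.
  i=3: a_3=2, p_3 = 2*43 + 11 = 97, q_3 = 2*4 + 1 = 9.
  i=4: a_4=11, p_4 = 11*97 + 43 = 1110, q_4 = 11*9 + 4 = 103.
  i=5: a_5=5, p_5 = 5*1110 + 97 = 5647, q_5 = 5*103 + 9 = 524.
  i=6: a_6=12, p_6 = 12*5647 + 1110 = 68874, q_6 = 12*524 + 103 = 6391.

10/1, 11/1, 43/4, 97/9, 1110/103, 5647/524, 68874/6391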